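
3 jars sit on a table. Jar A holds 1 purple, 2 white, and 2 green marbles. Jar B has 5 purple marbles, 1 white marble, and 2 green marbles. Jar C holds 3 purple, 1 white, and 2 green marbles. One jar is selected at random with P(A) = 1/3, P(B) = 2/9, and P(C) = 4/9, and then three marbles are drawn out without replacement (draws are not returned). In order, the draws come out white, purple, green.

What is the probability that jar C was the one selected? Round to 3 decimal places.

0.435

For each hypothesis, P(data | H) works out to: P(data | jar A) = (2/5)(1/4)(2/3) = 0.066667; P(data | jar B) = (1/8)(5/7)(2/6) = 0.029762; P(data | jar C) = (1/6)(3/5)(2/4) = 0.05.
Weighting by the prior gives 1/3 · 0.066667 = 0.022222, 2/9 · 0.029762 = 0.0066138, 4/9 · 0.05 = 0.022222; these sum to 0.051058.
So P(jar C | data) = (0.022222) / (0.051058) = 0.43523.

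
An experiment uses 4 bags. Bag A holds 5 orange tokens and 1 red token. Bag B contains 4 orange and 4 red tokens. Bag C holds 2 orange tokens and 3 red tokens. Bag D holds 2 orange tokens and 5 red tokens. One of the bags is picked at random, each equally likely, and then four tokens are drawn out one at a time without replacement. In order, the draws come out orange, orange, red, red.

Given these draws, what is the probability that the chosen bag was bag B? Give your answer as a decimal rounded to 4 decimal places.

0.3673

Under each hypothesis, the probability of the observed sequence is: P(data | bag A) = (5/6)(4/5)(1/4)(0/3) = 0; P(data | bag B) = (4/8)(3/7)(4/6)(3/5) = 3/35; P(data | bag C) = (2/5)(1/4)(3/3)(2/2) = 1/10; P(data | bag D) = (2/7)(1/6)(5/5)(4/4) = 1/21.
The prior-weighted likelihoods are 1/4 · 0 = 0, 1/4 · 3/35 = 3/140, 1/4 · 1/10 = 1/40, 1/4 · 1/21 = 1/84; with total 7/120.
Therefore the posterior P(bag B | data) = (3/140) / (7/120) = 18/49.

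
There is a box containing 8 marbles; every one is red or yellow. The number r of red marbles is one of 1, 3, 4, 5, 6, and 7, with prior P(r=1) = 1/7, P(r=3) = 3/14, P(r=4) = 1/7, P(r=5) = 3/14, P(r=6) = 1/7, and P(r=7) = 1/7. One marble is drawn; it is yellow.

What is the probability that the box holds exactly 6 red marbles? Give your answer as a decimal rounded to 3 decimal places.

Under each hypothesis, the probability of this draw is: P(data | r = 1) = (7/8) = 7/8; P(data | r = 3) = (5/8) = 5/8; P(data | r = 4) = (4/8) = 1/2; P(data | r = 5) = (3/8) = 3/8; P(data | r = 6) = (2/8) = 1/4; P(data | r = 7) = (1/8) = 1/8.
Weighting by the prior gives 1/7 · 7/8 = 1/8, 3/14 · 5/8 = 15/112, 1/7 · 1/2 = 1/14, 3/14 · 3/8 = 9/112, 1/7 · 1/4 = 1/28, 1/7 · 1/8 = 1/56; these sum to 13/28.
So P(r = 6 | data) = (1/28) / (13/28) = 1/13.

0.077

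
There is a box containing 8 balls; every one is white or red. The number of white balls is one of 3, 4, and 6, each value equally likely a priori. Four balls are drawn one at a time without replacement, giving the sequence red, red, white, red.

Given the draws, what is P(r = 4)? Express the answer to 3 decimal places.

The likelihood of the observed sequence under each hypothesis: P(data | r = 3) = (5/8)(4/7)(3/6)(3/5) = 3/28; P(data | r = 4) = (4/8)(3/7)(4/6)(2/5) = 2/35; P(data | r = 6) = (2/8)(1/7)(6/6)(0/5) = 0.
Multiplying each by its prior: 1/3 · 3/28 = 1/28, 1/3 · 2/35 = 2/105, 1/3 · 0 = 0; summing to 23/420.
Hence P(r = 4 | data) = (2/105) / (23/420) = 8/23.

0.348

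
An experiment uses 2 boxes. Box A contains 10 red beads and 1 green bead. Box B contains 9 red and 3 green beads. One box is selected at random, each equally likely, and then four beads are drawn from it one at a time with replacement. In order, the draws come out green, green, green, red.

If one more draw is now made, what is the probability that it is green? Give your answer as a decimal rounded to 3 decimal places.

Compute the likelihood of the observed sequence for each case: P(data | box A) = (1/11)(1/11)(1/11)(10/11) = 0.00068301; P(data | box B) = (3/12)(3/12)(3/12)(9/12) = 0.011719.
Multiplying each by its prior: 1/2 · 0.00068301 = 0.00034151, 1/2 · 0.011719 = 0.0058594; these sum to 0.0062009.
Normalising, the posterior is P(box A | data) = 0.055074, P(box B | data) = 0.94493.
The predictive probability is P(green next | data) = (1/11)(0.055074) + (1/4)(0.94493) = 0.24124.

0.241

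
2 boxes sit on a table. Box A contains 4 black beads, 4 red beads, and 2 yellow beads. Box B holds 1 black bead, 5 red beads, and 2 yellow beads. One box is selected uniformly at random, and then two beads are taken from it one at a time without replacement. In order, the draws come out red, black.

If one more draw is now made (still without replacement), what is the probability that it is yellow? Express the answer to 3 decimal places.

0.278

Under each hypothesis, the probability of the observed sequence is: P(data | box A) = (4/10)(4/9) = 0.17778; P(data | box B) = (5/8)(1/7) = 0.089286.
Multiplying each by its prior: 1/2 · 0.17778 = 0.088889, 1/2 · 0.089286 = 0.044643; summing to 0.13353.
The posterior is then P(box A | data) = 0.66568, P(box B | data) = 0.33432.
Averaging over the posterior, P(yellow next | data) = (1/4)(0.66568) + (1/3)(0.33432) = 0.27786.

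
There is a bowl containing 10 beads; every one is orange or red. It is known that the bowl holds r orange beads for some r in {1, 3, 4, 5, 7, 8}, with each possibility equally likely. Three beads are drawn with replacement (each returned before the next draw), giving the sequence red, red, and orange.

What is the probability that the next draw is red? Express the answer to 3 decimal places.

Under each hypothesis, the probability of the observed sequence is: P(data | r = 1) = (9/10)(9/10)(1/10) = 0.081; P(data | r = 3) = (7/10)(7/10)(3/10) = 0.147; P(data | r = 4) = (6/10)(6/10)(4/10) = 0.144; P(data | r = 5) = (5/10)(5/10)(5/10) = 0.125; P(data | r = 7) = (3/10)(3/10)(7/10) = 0.063; P(data | r = 8) = (2/10)(2/10)(8/10) = 0.032.
Weighting by the prior gives 1/6 · 0.081 = 0.0135, 1/6 · 0.147 = 0.0245, 1/6 · 0.144 = 0.024, 1/6 · 0.125 = 0.020833, 1/6 · 0.063 = 0.0105, 1/6 · 0.032 = 0.0053333; summing to 0.098667.
The posterior is then P(r = 1 | data) = 0.13682, P(r = 3 | data) = 0.24831, P(r = 4 | data) = 0.24324, P(r = 5 | data) = 0.21115, P(r = 7 | data) = 0.10642, P(r = 8 | data) = 0.054054.
So P(red next | data) = Σ P(red next | H) P(H | data) = (9/10)(0.13682) + (7/10)(0.24831) + (3/5)(0.24324) + (1/2)(0.21115) + (3/10)(0.10642) + (1/5)(0.054054) = 0.59122.

0.591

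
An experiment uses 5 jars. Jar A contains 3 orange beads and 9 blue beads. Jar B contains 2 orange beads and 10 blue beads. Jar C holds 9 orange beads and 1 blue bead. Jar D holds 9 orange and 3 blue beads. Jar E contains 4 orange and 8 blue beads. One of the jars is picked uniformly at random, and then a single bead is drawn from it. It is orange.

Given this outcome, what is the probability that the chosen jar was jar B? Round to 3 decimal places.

0.069

The likelihood of this draw under each hypothesis: P(data | jar A) = (3/12) = 1/4; P(data | jar B) = (2/12) = 1/6; P(data | jar C) = (9/10) = 9/10; P(data | jar D) = (9/12) = 3/4; P(data | jar E) = (4/12) = 1/3.
Multiplying each by its prior: 1/5 · 1/4 = 1/20, 1/5 · 1/6 = 1/30, 1/5 · 9/10 = 9/50, 1/5 · 3/4 = 3/20, 1/5 · 1/3 = 1/15; summing to 12/25.
By Bayes' rule, P(jar B | data) = (1/30) / (12/25) = 5/72.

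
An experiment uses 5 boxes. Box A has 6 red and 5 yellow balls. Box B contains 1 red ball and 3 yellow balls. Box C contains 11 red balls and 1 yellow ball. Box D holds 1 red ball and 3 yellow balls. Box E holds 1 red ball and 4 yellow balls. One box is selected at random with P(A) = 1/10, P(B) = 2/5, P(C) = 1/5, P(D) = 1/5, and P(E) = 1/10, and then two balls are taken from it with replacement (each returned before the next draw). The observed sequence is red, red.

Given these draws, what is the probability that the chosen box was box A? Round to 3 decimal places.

The likelihood of the observed sequence under each hypothesis: P(data | box A) = (6/11)(6/11) = 0.29752; P(data | box B) = (1/4)(1/4) = 0.0625; P(data | box C) = (11/12)(11/12) = 0.84028; P(data | box D) = (1/4)(1/4) = 0.0625; P(data | box E) = (1/5)(1/5) = 0.04.
Multiplying each by its prior: 1/10 · 0.29752 = 0.029752, 2/5 · 0.0625 = 0.025, 1/5 · 0.84028 = 0.16806, 1/5 · 0.0625 = 0.0125, 1/10 · 0.04 = 0.004; with total 0.23931.
So P(box A | data) = (0.029752) / (0.23931) = 0.12433.

0.124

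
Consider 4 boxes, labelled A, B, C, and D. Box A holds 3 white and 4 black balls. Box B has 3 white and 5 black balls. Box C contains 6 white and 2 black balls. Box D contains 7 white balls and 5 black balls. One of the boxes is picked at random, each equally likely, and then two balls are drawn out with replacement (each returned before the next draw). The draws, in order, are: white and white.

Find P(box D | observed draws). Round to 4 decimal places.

0.2773

Under each hypothesis, the probability of the observed sequence is: P(data | box A) = (3/7)(3/7) = 0.18367; P(data | box B) = (3/8)(3/8) = 0.14062; P(data | box C) = (6/8)(6/8) = 0.5625; P(data | box D) = (7/12)(7/12) = 0.34028.
The prior-weighted likelihoods are 1/4 · 0.18367 = 0.045918, 1/4 · 0.14062 = 0.035156, 1/4 · 0.5625 = 0.14062, 1/4 · 0.34028 = 0.085069; with total 0.30677.
Therefore the posterior P(box D | data) = (0.085069) / (0.30677) = 0.27731.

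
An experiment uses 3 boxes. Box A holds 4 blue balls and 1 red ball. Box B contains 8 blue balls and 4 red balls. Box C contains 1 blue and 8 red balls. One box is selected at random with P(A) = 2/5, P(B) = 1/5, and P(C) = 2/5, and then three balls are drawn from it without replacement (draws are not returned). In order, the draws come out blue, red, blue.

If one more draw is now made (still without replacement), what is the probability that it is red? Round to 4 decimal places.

0.0993

Compute the likelihood of the observed sequence for each case: P(data | box A) = (4/5)(1/4)(3/3) = 1/5; P(data | box B) = (8/12)(4/11)(7/10) = 28/165; P(data | box C) = (1/9)(8/8)(0/7) = 0.
Multiplying each by its prior: 2/5 · 1/5 = 2/25, 1/5 · 28/165 = 28/825, 2/5 · 0 = 0; with total 94/825.
Dividing through by the total gives posterior P(box A | data) = 33/47, P(box B | data) = 14/47, P(box C | data) = 0.
The predictive probability is P(red next | data) = (0)(33/47) + (1/3)(14/47) = 14/141.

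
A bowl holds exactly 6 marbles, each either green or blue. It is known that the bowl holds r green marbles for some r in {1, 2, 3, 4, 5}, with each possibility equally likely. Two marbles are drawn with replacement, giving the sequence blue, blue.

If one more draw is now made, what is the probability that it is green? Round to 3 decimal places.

The likelihood of the observed sequence under each hypothesis: P(data | r = 1) = (5/6)(5/6) = 25/36; P(data | r = 2) = (4/6)(4/6) = 4/9; P(data | r = 3) = (3/6)(3/6) = 1/4; P(data | r = 4) = (2/6)(2/6) = 1/9; P(data | r = 5) = (1/6)(1/6) = 1/36.
Multiplying each by its prior: 1/5 · 25/36 = 5/36, 1/5 · 4/9 = 4/45, 1/5 · 1/4 = 1/20, 1/5 · 1/9 = 1/45, 1/5 · 1/36 = 1/180; with total 11/36.
Dividing through by the total gives posterior P(r = 1 | data) = 5/11, P(r = 2 | data) = 16/55, P(r = 3 | data) = 9/55, P(r = 4 | data) = 4/55, P(r = 5 | data) = 1/55.
The predictive probability is P(green next | data) = (1/6)(5/11) + (1/3)(16/55) + (1/2)(9/55) + (2/3)(4/55) + (5/6)(1/55) = 7/22.

0.318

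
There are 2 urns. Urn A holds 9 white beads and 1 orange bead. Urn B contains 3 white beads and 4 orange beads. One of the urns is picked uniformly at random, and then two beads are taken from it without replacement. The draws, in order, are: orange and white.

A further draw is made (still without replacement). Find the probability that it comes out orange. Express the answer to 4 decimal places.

0.4444

Compute the likelihood of the observed sequence for each case: P(data | urn A) = (1/10)(9/9) = 1/10; P(data | urn B) = (4/7)(3/6) = 2/7.
Multiplying each by its prior: 1/2 · 1/10 = 1/20, 1/2 · 2/7 = 1/7; these sum to 27/140.
Dividing through by the total gives posterior P(urn A | data) = 7/27, P(urn B | data) = 20/27.
So P(orange next | data) = Σ P(orange next | H) P(H | data) = (0)(7/27) + (3/5)(20/27) = 4/9.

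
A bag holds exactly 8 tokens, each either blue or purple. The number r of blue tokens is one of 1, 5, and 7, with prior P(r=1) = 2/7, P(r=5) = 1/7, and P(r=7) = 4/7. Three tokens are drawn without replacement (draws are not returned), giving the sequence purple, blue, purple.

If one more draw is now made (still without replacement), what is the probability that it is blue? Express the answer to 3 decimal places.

For each hypothesis, P(data | H) works out to: P(data | r = 1) = (7/8)(1/7)(6/6) = 1/8; P(data | r = 5) = (3/8)(5/7)(2/6) = 5/56; P(data | r = 7) = (1/8)(7/7)(0/6) = 0.
Weighting by the prior gives 2/7 · 1/8 = 1/28, 1/7 · 5/56 = 5/392, 4/7 · 0 = 0; these sum to 19/392.
Normalising, the posterior is P(r = 1 | data) = 14/19, P(r = 5 | data) = 5/19, P(r = 7 | data) = 0.
So P(blue next | data) = Σ P(blue next | H) P(H | data) = (0)(14/19) + (4/5)(5/19) = 4/19.

0.211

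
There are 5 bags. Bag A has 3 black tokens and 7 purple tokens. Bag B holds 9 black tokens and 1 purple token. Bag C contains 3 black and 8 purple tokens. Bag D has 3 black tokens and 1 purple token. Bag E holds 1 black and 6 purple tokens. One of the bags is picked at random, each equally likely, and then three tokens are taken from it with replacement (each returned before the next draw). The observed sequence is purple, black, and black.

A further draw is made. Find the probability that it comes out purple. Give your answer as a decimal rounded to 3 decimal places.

Compute the likelihood of the observed sequence for each case: P(data | bag A) = (7/10)(3/10)(3/10) = 0.063; P(data | bag B) = (1/10)(9/10)(9/10) = 0.081; P(data | bag C) = (8/11)(3/11)(3/11) = 0.054095; P(data | bag D) = (1/4)(3/4)(3/4) = 0.14062; P(data | bag E) = (6/7)(1/7)(1/7) = 0.017493.
Weighting by the prior gives 1/5 · 0.063 = 0.0126, 1/5 · 0.081 = 0.0162, 1/5 · 0.054095 = 0.010819, 1/5 · 0.14062 = 0.028125, 1/5 · 0.017493 = 0.0034985; with total 0.071242.
The posterior is then P(bag A | data) = 0.17686, P(bag B | data) = 0.22739, P(bag C | data) = 0.15186, P(bag D | data) = 0.39478, P(bag E | data) = 0.049108.
So P(purple next | data) = Σ P(purple next | H) P(H | data) = (7/10)(0.17686) + (1/10)(0.22739) + (8/11)(0.15186) + (1/4)(0.39478) + (6/7)(0.049108) = 0.39777.

0.398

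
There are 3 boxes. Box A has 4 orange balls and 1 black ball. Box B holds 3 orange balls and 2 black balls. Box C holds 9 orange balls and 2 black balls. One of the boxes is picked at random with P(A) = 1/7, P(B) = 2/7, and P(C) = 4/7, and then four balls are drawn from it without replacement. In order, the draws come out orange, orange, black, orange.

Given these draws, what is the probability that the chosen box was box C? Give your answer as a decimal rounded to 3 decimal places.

0.560

The likelihood of the observed sequence under each hypothesis: P(data | box A) = (4/5)(3/4)(1/3)(2/2) = 1/5; P(data | box B) = (3/5)(2/4)(2/3)(1/2) = 1/10; P(data | box C) = (9/11)(8/10)(2/9)(7/8) = 7/55.
Weighting by the prior gives 1/7 · 1/5 = 1/35, 2/7 · 1/10 = 1/35, 4/7 · 7/55 = 4/55; these sum to 10/77.
Therefore the posterior P(box C | data) = (4/55) / (10/77) = 14/25.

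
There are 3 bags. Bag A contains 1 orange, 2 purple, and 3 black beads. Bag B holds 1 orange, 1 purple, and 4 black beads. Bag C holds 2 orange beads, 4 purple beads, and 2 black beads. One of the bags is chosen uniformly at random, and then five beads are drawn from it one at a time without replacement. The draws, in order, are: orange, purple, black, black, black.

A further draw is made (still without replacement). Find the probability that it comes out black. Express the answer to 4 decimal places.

Under each hypothesis, the probability of the observed sequence is: P(data | bag A) = (1/6)(2/5)(3/4)(2/3)(1/2) = 1/60; P(data | bag B) = (1/6)(1/5)(4/4)(3/3)(2/2) = 1/30; P(data | bag C) = (2/8)(4/7)(2/6)(1/5)(0/4) = 0.
Multiplying each by its prior: 1/3 · 1/60 = 1/180, 1/3 · 1/30 = 1/90, 1/3 · 0 = 0; with total 1/60.
Dividing through by the total gives posterior P(bag A | data) = 1/3, P(bag B | data) = 2/3, P(bag C | data) = 0.
So P(black next | data) = Σ P(black next | H) P(H | data) = (0)(1/3) + (1)(2/3) = 2/3.

0.6667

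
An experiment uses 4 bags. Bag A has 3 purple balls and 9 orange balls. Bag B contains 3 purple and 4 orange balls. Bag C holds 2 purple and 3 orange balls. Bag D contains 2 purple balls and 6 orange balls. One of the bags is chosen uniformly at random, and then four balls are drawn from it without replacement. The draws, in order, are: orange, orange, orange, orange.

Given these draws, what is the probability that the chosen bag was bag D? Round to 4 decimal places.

0.4308

The likelihood of the observed sequence under each hypothesis: P(data | bag A) = (9/12)(8/11)(7/10)(6/9) = 0.25455; P(data | bag B) = (4/7)(3/6)(2/5)(1/4) = 0.028571; P(data | bag C) = (3/5)(2/4)(1/3)(0/2) = 0; P(data | bag D) = (6/8)(5/7)(4/6)(3/5) = 0.21429.
Multiplying each by its prior: 1/4 · 0.25455 = 0.063636, 1/4 · 0.028571 = 0.0071429, 1/4 · 0 = 0, 1/4 · 0.21429 = 0.053571; summing to 0.12435.
Therefore the posterior P(bag D | data) = (0.053571) / (0.12435) = 0.43081.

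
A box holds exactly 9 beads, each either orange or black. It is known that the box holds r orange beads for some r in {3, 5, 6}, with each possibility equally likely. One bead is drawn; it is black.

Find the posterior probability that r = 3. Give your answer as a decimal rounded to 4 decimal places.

Under each hypothesis, the probability of this draw is: P(data | r = 3) = (6/9) = 2/3; P(data | r = 5) = (4/9) = 4/9; P(data | r = 6) = (3/9) = 1/3.
The prior-weighted likelihoods are 1/3 · 2/3 = 2/9, 1/3 · 4/9 = 4/27, 1/3 · 1/3 = 1/9; summing to 13/27.
So P(r = 3 | data) = (2/9) / (13/27) = 6/13.

0.4615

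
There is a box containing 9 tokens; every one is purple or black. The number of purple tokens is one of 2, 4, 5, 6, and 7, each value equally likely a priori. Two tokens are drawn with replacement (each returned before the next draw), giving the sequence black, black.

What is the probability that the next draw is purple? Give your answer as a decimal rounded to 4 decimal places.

For each hypothesis, P(data | H) works out to: P(data | r = 2) = (7/9)(7/9) = 49/81; P(data | r = 4) = (5/9)(5/9) = 25/81; P(data | r = 5) = (4/9)(4/9) = 16/81; P(data | r = 6) = (3/9)(3/9) = 1/9; P(data | r = 7) = (2/9)(2/9) = 4/81.
The prior-weighted likelihoods are 1/5 · 49/81 = 49/405, 1/5 · 25/81 = 5/81, 1/5 · 16/81 = 16/405, 1/5 · 1/9 = 1/45, 1/5 · 4/81 = 4/405; summing to 103/405.
Dividing through by the total gives posterior P(r = 2 | data) = 49/103, P(r = 4 | data) = 25/103, P(r = 5 | data) = 16/103, P(r = 6 | data) = 9/103, P(r = 7 | data) = 4/103.
So P(purple next | data) = Σ P(purple next | H) P(H | data) = (2/9)(49/103) + (4/9)(25/103) + (5/9)(16/103) + (2/3)(9/103) + (7/9)(4/103) = 40/103.

0.3883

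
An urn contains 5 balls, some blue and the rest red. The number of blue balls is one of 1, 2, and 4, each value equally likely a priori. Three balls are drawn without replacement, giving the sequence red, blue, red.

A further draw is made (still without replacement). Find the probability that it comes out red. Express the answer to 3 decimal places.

0.750

For each hypothesis, P(data | H) works out to: P(data | r = 1) = (4/5)(1/4)(3/3) = 1/5; P(data | r = 2) = (3/5)(2/4)(2/3) = 1/5; P(data | r = 4) = (1/5)(4/4)(0/3) = 0.
The prior-weighted likelihoods are 1/3 · 1/5 = 1/15, 1/3 · 1/5 = 1/15, 1/3 · 0 = 0; summing to 2/15.
The posterior is then P(r = 1 | data) = 1/2, P(r = 2 | data) = 1/2, P(r = 4 | data) = 0.
Averaging over the posterior, P(red next | data) = (1)(1/2) + (1/2)(1/2) = 3/4.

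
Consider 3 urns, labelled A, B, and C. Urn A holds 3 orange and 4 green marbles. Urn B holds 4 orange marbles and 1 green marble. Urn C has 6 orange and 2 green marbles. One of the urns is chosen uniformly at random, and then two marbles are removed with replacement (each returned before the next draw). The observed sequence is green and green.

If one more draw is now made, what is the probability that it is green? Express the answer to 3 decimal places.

0.490

Under each hypothesis, the probability of the observed sequence is: P(data | urn A) = (4/7)(4/7) = 0.32653; P(data | urn B) = (1/5)(1/5) = 0.04; P(data | urn C) = (2/8)(2/8) = 0.0625.
Multiplying each by its prior: 1/3 · 0.32653 = 0.10884, 1/3 · 0.04 = 0.013333, 1/3 · 0.0625 = 0.020833; these sum to 0.14301.
Normalising, the posterior is P(urn A | data) = 0.76109, P(urn B | data) = 0.093233, P(urn C | data) = 0.14568.
Averaging over the posterior, P(green next | data) = (4/7)(0.76109) + (1/5)(0.093233) + (1/4)(0.14568) = 0.48997.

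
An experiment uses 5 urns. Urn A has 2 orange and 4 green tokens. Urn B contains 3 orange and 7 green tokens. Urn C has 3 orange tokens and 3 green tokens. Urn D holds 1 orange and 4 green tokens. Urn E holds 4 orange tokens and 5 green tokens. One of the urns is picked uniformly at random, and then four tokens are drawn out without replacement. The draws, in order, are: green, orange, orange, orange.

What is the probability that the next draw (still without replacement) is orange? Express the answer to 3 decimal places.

Compute the likelihood of the observed sequence for each case: P(data | urn A) = (4/6)(2/5)(1/4)(0/3) = 0; P(data | urn B) = (7/10)(3/9)(2/8)(1/7) = 0.0083333; P(data | urn C) = (3/6)(3/5)(2/4)(1/3) = 0.05; P(data | urn D) = (4/5)(1/4)(0/3) = 0; P(data | urn E) = (5/9)(4/8)(3/7)(2/6) = 0.039683.
Multiplying each by its prior: 1/5 · 0 = 0, 1/5 · 0.0083333 = 0.0016667, 1/5 · 0.05 = 0.01, 1/5 · 0 = 0, 1/5 · 0.039683 = 0.0079365; summing to 0.019603.
The posterior is then P(urn A | data) = 0, P(urn B | data) = 0.08502, P(urn C | data) = 0.51012, P(urn D | data) = 0, P(urn E | data) = 0.40486.
The predictive probability is P(orange next | data) = (0)(0.08502) + (0)(0.51012) + (1/5)(0.40486) = 0.080972.

0.081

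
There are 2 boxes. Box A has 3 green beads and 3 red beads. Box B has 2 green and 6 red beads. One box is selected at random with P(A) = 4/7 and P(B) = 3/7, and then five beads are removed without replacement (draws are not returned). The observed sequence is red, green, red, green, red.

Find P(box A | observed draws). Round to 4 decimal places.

0.6512

For each hypothesis, P(data | H) works out to: P(data | box A) = (3/6)(3/5)(2/4)(2/3)(1/2) = 1/20; P(data | box B) = (6/8)(2/7)(5/6)(1/5)(4/4) = 1/28.
Multiplying each by its prior: 4/7 · 1/20 = 1/35, 3/7 · 1/28 = 3/196; summing to 43/980.
Therefore the posterior P(box A | data) = (1/35) / (43/980) = 28/43.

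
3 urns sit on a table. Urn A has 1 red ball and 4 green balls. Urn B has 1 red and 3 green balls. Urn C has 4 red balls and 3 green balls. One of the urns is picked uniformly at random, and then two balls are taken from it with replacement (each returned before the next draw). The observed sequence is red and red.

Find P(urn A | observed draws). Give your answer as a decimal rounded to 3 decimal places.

Compute the likelihood of the observed sequence for each case: P(data | urn A) = (1/5)(1/5) = 0.04; P(data | urn B) = (1/4)(1/4) = 0.0625; P(data | urn C) = (4/7)(4/7) = 0.32653.
Weighting by the prior gives 1/3 · 0.04 = 0.013333, 1/3 · 0.0625 = 0.020833, 1/3 · 0.32653 = 0.10884; with total 0.14301.
Therefore the posterior P(urn A | data) = (0.013333) / (0.14301) = 0.093233.

0.093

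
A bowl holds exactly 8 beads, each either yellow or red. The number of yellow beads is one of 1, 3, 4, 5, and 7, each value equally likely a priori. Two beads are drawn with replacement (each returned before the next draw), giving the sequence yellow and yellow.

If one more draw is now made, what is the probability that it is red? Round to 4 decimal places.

The likelihood of the observed sequence under each hypothesis: P(data | r = 1) = (1/8)(1/8) = 1/64; P(data | r = 3) = (3/8)(3/8) = 9/64; P(data | r = 4) = (4/8)(4/8) = 1/4; P(data | r = 5) = (5/8)(5/8) = 25/64; P(data | r = 7) = (7/8)(7/8) = 49/64.
Multiplying each by its prior: 1/5 · 1/64 = 1/320, 1/5 · 9/64 = 9/320, 1/5 · 1/4 = 1/20, 1/5 · 25/64 = 5/64, 1/5 · 49/64 = 49/320; these sum to 5/16.
Normalising, the posterior is P(r = 1 | data) = 1/100, P(r = 3 | data) = 9/100, P(r = 4 | data) = 4/25, P(r = 5 | data) = 1/4, P(r = 7 | data) = 49/100.
So P(red next | data) = Σ P(red next | H) P(H | data) = (7/8)(1/100) + (5/8)(9/100) + (1/2)(4/25) + (3/8)(1/4) + (1/8)(49/100) = 3/10.

0.3000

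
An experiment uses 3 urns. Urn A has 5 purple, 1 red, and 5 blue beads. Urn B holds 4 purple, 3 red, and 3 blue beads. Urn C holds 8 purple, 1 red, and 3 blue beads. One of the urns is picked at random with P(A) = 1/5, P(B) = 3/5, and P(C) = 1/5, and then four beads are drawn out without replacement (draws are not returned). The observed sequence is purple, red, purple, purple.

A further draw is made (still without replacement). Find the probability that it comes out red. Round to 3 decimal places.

Under each hypothesis, the probability of the observed sequence is: P(data | urn A) = (5/11)(1/10)(4/9)(3/8) = 0.0075758; P(data | urn B) = (4/10)(3/9)(3/8)(2/7) = 0.014286; P(data | urn C) = (8/12)(1/11)(7/10)(6/9) = 0.028283.
Weighting by the prior gives 1/5 · 0.0075758 = 0.0015152, 3/5 · 0.014286 = 0.0085714, 1/5 · 0.028283 = 0.0056566; with total 0.015743.
The posterior is then P(urn A | data) = 0.096242, P(urn B | data) = 0.54445, P(urn C | data) = 0.3593.
Averaging over the posterior, P(red next | data) = (0)(0.096242) + (1/3)(0.54445) + (0)(0.3593) = 0.18148.

0.181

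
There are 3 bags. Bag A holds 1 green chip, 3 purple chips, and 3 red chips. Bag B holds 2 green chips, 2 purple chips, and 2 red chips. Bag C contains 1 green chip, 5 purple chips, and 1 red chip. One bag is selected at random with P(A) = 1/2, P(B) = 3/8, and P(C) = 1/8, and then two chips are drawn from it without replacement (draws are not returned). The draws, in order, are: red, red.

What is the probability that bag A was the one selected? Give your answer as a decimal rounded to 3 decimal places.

Compute the likelihood of the observed sequence for each case: P(data | bag A) = (3/7)(2/6) = 1/7; P(data | bag B) = (2/6)(1/5) = 1/15; P(data | bag C) = (1/7)(0/6) = 0.
Weighting by the prior gives 1/2 · 1/7 = 1/14, 3/8 · 1/15 = 1/40, 1/8 · 0 = 0; summing to 27/280.
By Bayes' rule, P(bag A | data) = (1/14) / (27/280) = 20/27.

0.741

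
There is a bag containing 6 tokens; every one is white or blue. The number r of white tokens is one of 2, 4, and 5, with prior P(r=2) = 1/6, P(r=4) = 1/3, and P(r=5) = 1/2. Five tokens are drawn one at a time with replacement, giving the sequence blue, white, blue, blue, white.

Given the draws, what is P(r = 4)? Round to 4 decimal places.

0.4361

The likelihood of the observed sequence under each hypothesis: P(data | r = 2) = (4/6)(2/6)(4/6)(4/6)(2/6) = 0.032922; P(data | r = 4) = (2/6)(4/6)(2/6)(2/6)(4/6) = 0.016461; P(data | r = 5) = (1/6)(5/6)(1/6)(1/6)(5/6) = 0.003215.
Weighting by the prior gives 1/6 · 0.032922 = 0.005487, 1/3 · 0.016461 = 0.005487, 1/2 · 0.003215 = 0.0016075; these sum to 0.012581.
So P(r = 4 | data) = (0.005487) / (0.012581) = 0.43612.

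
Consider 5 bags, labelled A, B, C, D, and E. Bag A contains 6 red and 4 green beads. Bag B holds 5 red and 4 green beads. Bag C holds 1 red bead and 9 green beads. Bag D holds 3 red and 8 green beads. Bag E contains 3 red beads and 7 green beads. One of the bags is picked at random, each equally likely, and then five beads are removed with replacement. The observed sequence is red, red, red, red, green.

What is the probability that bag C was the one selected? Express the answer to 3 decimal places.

Compute the likelihood of the observed sequence for each case: P(data | bag A) = (6/10)(6/10)(6/10)(6/10)(4/10) = 0.05184; P(data | bag B) = (5/9)(5/9)(5/9)(5/9)(4/9) = 0.042338; P(data | bag C) = (1/10)(1/10)(1/10)(1/10)(9/10) = 9e-05; P(data | bag D) = (3/11)(3/11)(3/11)(3/11)(8/11) = 0.0040236; P(data | bag E) = (3/10)(3/10)(3/10)(3/10)(7/10) = 0.00567.
Multiplying each by its prior: 1/5 · 0.05184 = 0.010368, 1/5 · 0.042338 = 0.0084675, 1/5 · 9e-05 = 1.8e-05, 1/5 · 0.0040236 = 0.00080471, 1/5 · 0.00567 = 0.001134; summing to 0.020792.
So P(bag C | data) = (1.8e-05) / (0.020792) = 0.00086571.

0.001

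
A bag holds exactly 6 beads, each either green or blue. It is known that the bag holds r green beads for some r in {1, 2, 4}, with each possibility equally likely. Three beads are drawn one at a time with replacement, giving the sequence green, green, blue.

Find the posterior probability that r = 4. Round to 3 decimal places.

0.604

Under each hypothesis, the probability of the observed sequence is: P(data | r = 1) = (1/6)(1/6)(5/6) = 5/216; P(data | r = 2) = (2/6)(2/6)(4/6) = 2/27; P(data | r = 4) = (4/6)(4/6)(2/6) = 4/27.
The prior-weighted likelihoods are 1/3 · 5/216 = 5/648, 1/3 · 2/27 = 2/81, 1/3 · 4/27 = 4/81; these sum to 53/648.
So P(r = 4 | data) = (4/81) / (53/648) = 32/53.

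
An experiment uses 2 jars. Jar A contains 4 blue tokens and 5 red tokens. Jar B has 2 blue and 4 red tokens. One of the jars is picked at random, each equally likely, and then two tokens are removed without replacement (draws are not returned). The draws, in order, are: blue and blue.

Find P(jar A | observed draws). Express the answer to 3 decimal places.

0.714

The likelihood of the observed sequence under each hypothesis: P(data | jar A) = (4/9)(3/8) = 1/6; P(data | jar B) = (2/6)(1/5) = 1/15.
The prior-weighted likelihoods are 1/2 · 1/6 = 1/12, 1/2 · 1/15 = 1/30; summing to 7/60.
So P(jar A | data) = (1/12) / (7/60) = 5/7.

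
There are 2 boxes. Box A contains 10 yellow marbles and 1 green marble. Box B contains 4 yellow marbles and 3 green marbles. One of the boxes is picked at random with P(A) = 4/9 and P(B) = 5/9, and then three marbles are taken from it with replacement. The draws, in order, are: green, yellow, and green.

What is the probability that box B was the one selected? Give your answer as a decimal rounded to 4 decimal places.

Compute the likelihood of the observed sequence for each case: P(data | box A) = (1/11)(10/11)(1/11) = 0.0075131; P(data | box B) = (3/7)(4/7)(3/7) = 0.10496.
Weighting by the prior gives 4/9 · 0.0075131 = 0.0033392, 5/9 · 0.10496 = 0.058309; these sum to 0.061648.
Therefore the posterior P(box B | data) = (0.058309) / (0.061648) = 0.94583.

0.9458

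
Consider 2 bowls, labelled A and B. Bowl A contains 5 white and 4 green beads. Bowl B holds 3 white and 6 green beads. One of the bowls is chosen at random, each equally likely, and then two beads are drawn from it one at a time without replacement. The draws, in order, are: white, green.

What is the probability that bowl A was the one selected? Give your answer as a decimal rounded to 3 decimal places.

0.526

The likelihood of the observed sequence under each hypothesis: P(data | bowl A) = (5/9)(4/8) = 5/18; P(data | bowl B) = (3/9)(6/8) = 1/4.
Weighting by the prior gives 1/2 · 5/18 = 5/36, 1/2 · 1/4 = 1/8; summing to 19/72.
By Bayes' rule, P(bowl A | data) = (5/36) / (19/72) = 10/19.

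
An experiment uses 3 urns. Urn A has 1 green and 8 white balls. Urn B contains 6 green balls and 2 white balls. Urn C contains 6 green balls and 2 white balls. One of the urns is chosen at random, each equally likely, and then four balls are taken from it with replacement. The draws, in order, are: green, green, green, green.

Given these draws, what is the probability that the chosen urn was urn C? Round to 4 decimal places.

The likelihood of the observed sequence under each hypothesis: P(data | urn A) = (1/9)(1/9)(1/9)(1/9) = 0.00015242; P(data | urn B) = (6/8)(6/8)(6/8)(6/8) = 0.31641; P(data | urn C) = (6/8)(6/8)(6/8)(6/8) = 0.31641.
The prior-weighted likelihoods are 1/3 · 0.00015242 = 5.0805e-05, 1/3 · 0.31641 = 0.10547, 1/3 · 0.31641 = 0.10547; summing to 0.21099.
So P(urn C | data) = (0.10547) / (0.21099) = 0.49988.

0.4999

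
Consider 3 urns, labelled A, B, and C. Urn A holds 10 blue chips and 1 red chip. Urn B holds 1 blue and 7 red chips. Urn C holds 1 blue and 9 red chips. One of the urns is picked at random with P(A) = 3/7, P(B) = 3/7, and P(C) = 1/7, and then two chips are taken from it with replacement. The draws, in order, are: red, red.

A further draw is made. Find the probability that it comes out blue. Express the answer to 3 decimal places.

0.125

Under each hypothesis, the probability of the observed sequence is: P(data | urn A) = (1/11)(1/11) = 0.0082645; P(data | urn B) = (7/8)(7/8) = 0.76562; P(data | urn C) = (9/10)(9/10) = 0.81.
The prior-weighted likelihoods are 3/7 · 0.0082645 = 0.0035419, 3/7 · 0.76562 = 0.32812, 1/7 · 0.81 = 0.11571; with total 0.44738.
Normalising, the posterior is P(urn A | data) = 0.007917, P(urn B | data) = 0.73343, P(urn C | data) = 0.25865.
The predictive probability is P(blue next | data) = (10/11)(0.007917) + (1/8)(0.73343) + (1/10)(0.25865) = 0.12474.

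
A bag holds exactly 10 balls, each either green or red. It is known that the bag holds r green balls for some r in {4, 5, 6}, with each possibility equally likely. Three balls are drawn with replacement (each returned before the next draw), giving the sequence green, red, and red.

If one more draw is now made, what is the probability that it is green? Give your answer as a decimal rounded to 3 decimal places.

0.487

Compute the likelihood of the observed sequence for each case: P(data | r = 4) = (4/10)(6/10)(6/10) = 18/125; P(data | r = 5) = (5/10)(5/10)(5/10) = 1/8; P(data | r = 6) = (6/10)(4/10)(4/10) = 12/125.
The prior-weighted likelihoods are 1/3 · 18/125 = 6/125, 1/3 · 1/8 = 1/24, 1/3 · 12/125 = 4/125; summing to 73/600.
Normalising, the posterior is P(r = 4 | data) = 0.39452, P(r = 5 | data) = 0.34247, P(r = 6 | data) = 0.26301.
Averaging over the posterior, P(green next | data) = (2/5)(0.39452) + (1/2)(0.34247) + (3/5)(0.26301) = 0.48685.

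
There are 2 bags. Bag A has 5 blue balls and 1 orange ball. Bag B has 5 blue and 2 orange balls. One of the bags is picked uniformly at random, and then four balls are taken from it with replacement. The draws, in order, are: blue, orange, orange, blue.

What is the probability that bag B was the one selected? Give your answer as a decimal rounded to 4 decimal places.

0.6835

Under each hypothesis, the probability of the observed sequence is: P(data | bag A) = (5/6)(1/6)(1/6)(5/6) = 0.01929; P(data | bag B) = (5/7)(2/7)(2/7)(5/7) = 0.041649.
Weighting by the prior gives 1/2 · 0.01929 = 0.0096451, 1/2 · 0.041649 = 0.020825; summing to 0.03047.
By Bayes' rule, P(bag B | data) = (0.020825) / (0.03047) = 0.68345.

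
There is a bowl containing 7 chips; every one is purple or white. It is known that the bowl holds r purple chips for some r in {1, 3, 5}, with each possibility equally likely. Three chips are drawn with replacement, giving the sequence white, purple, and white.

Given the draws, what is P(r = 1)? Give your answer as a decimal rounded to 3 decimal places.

Compute the likelihood of the observed sequence for each case: P(data | r = 1) = (6/7)(1/7)(6/7) = 0.10496; P(data | r = 3) = (4/7)(3/7)(4/7) = 0.13994; P(data | r = 5) = (2/7)(5/7)(2/7) = 0.058309.
The prior-weighted likelihoods are 1/3 · 0.10496 = 0.034985, 1/3 · 0.13994 = 0.046647, 1/3 · 0.058309 = 0.019436; these sum to 0.10107.
Therefore the posterior P(r = 1 | data) = (0.034985) / (0.10107) = 0.34615.

0.346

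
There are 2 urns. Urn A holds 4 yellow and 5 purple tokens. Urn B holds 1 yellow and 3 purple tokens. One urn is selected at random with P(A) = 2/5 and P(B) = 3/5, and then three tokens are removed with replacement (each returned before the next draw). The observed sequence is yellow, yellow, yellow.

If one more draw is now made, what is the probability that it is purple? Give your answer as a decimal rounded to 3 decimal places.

For each hypothesis, P(data | H) works out to: P(data | urn A) = (4/9)(4/9)(4/9) = 0.087791; P(data | urn B) = (1/4)(1/4)(1/4) = 0.015625.
Multiplying each by its prior: 2/5 · 0.087791 = 0.035117, 3/5 · 0.015625 = 0.009375; summing to 0.044492.
The posterior is then P(urn A | data) = 0.78929, P(urn B | data) = 0.21071.
So P(purple next | data) = Σ P(purple next | H) P(H | data) = (5/9)(0.78929) + (3/4)(0.21071) = 0.59653.

0.597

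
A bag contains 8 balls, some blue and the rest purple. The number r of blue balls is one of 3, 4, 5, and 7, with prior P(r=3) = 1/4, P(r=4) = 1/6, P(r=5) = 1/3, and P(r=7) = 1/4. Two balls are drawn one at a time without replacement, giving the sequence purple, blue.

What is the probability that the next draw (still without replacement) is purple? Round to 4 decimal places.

Compute the likelihood of the observed sequence for each case: P(data | r = 3) = (5/8)(3/7) = 15/56; P(data | r = 4) = (4/8)(4/7) = 2/7; P(data | r = 5) = (3/8)(5/7) = 15/56; P(data | r = 7) = (1/8)(7/7) = 1/8.
Multiplying each by its prior: 1/4 · 15/56 = 15/224, 1/6 · 2/7 = 1/21, 1/3 · 15/56 = 5/56, 1/4 · 1/8 = 1/32; with total 79/336.
Normalising, the posterior is P(r = 3 | data) = 45/158, P(r = 4 | data) = 16/79, P(r = 5 | data) = 30/79, P(r = 7 | data) = 21/158.
The predictive probability is P(purple next | data) = (2/3)(45/158) + (1/2)(16/79) + (1/3)(30/79) + (0)(21/158) = 33/79.

0.4177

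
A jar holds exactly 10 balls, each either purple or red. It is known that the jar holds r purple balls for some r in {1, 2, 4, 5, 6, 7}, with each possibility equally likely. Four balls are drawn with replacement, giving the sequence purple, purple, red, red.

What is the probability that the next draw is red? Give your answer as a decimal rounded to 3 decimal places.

For each hypothesis, P(data | H) works out to: P(data | r = 1) = (1/10)(1/10)(9/10)(9/10) = 0.0081; P(data | r = 2) = (2/10)(2/10)(8/10)(8/10) = 0.0256; P(data | r = 4) = (4/10)(4/10)(6/10)(6/10) = 0.0576; P(data | r = 5) = (5/10)(5/10)(5/10)(5/10) = 0.0625; P(data | r = 6) = (6/10)(6/10)(4/10)(4/10) = 0.0576; P(data | r = 7) = (7/10)(7/10)(3/10)(3/10) = 0.0441.
The prior-weighted likelihoods are 1/6 · 0.0081 = 0.00135, 1/6 · 0.0256 = 0.0042667, 1/6 · 0.0576 = 0.0096, 1/6 · 0.0625 = 0.010417, 1/6 · 0.0576 = 0.0096, 1/6 · 0.0441 = 0.00735; these sum to 0.042583.
Normalising, the posterior is P(r = 1 | data) = 0.031703, P(r = 2 | data) = 0.1002, P(r = 4 | data) = 0.22544, P(r = 5 | data) = 0.24462, P(r = 6 | data) = 0.22544, P(r = 7 | data) = 0.1726.
The predictive probability is P(red next | data) = (9/10)(0.031703) + (4/5)(0.1002) + (3/5)(0.22544) + (1/2)(0.24462) + (2/5)(0.22544) + (3/10)(0.1726) = 0.50822.

0.508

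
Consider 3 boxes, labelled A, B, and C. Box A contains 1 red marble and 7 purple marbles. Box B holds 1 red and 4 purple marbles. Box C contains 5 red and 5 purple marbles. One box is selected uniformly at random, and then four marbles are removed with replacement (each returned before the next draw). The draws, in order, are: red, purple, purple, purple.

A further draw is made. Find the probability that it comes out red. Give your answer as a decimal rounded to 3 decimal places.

0.250

For each hypothesis, P(data | H) works out to: P(data | box A) = (1/8)(7/8)(7/8)(7/8) = 0.08374; P(data | box B) = (1/5)(4/5)(4/5)(4/5) = 0.1024; P(data | box C) = (5/10)(5/10)(5/10)(5/10) = 0.0625.
The prior-weighted likelihoods are 1/3 · 0.08374 = 0.027913, 1/3 · 0.1024 = 0.034133, 1/3 · 0.0625 = 0.020833; with total 0.08288.
Dividing through by the total gives posterior P(box A | data) = 0.33679, P(box B | data) = 0.41184, P(box C | data) = 0.25137.
So P(red next | data) = Σ P(red next | H) P(H | data) = (1/8)(0.33679) + (1/5)(0.41184) + (1/2)(0.25137) = 0.25015.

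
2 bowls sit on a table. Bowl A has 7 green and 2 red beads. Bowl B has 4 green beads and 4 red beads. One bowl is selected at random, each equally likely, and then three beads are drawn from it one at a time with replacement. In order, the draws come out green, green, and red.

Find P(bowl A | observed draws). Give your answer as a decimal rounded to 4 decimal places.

The likelihood of the observed sequence under each hypothesis: P(data | bowl A) = (7/9)(7/9)(2/9) = 0.13443; P(data | bowl B) = (4/8)(4/8)(4/8) = 0.125.
Multiplying each by its prior: 1/2 · 0.13443 = 0.067215, 1/2 · 0.125 = 0.0625; summing to 0.12972.
Hence P(bowl A | data) = (0.067215) / (0.12972) = 0.51818.

0.5182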